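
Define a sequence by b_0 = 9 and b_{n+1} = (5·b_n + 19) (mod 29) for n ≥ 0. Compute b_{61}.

We have b_0 = 9; b_1 = 6; b_2 = 20; b_3 = 3; b_4 = 5; b_5 = 15; b_6 = 7; b_7 = 25; b_8 = 28; b_9 = 14; b_{10} = 2; b_{11} = 0; b_{12} = 19; b_{13} = 27; b_{14} = 9.
Since b_{14} = b_0 = 9, the sequence is periodic with period 14.
So b_{61} = b_{0 + ((61-0) mod 14)} = b_5 = 15.

15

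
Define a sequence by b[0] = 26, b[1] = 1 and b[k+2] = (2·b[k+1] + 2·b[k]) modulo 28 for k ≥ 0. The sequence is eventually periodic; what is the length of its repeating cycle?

Computing terms: b[0] = 26; b[1] = 1; b[2] = 26; b[3] = 26; b[4] = 20; b[5] = 8; b[6] = 0; b[7] = 16; b[8] = 4; b[9] = 12; b[10] = 4; b[11] = 4; b[12] = 16; b[13] = 12; b[14] = 0; b[15] = 24; b[16] = 20; b[17] = 4; b[18] = 20; b[19] = 20; b[20] = 24; b[21] = 4; b[22] = 0; b[23] = 8; b[24] = 16; b[25] = 20; b[26] = 16; b[27] = 16; b[28] = 8; b[29] = 20; b[30] = 0; b[31] = 12; b[32] = 24; b[33] = 16; b[34] = 24; b[35] = 24; b[36] = 12; b[37] = 16; b[38] = 0; b[39] = 4; b[40] = 8; b[41] = 24; b[42] = 8; b[43] = 8; b[44] = 4; b[45] = 24; b[46] = 0; b[47] = 20; b[48] = 12; b[49] = 8; b[50] = 12; b[51] = 12; b[52] = 20; b[53] = 8.
Since (b[52], b[53]) = (b[4], b[5]) = (20, 8) (two consecutive terms determine the rest), the sequence is eventually periodic: after a pre-period of length 4 it cycles with period 48.

48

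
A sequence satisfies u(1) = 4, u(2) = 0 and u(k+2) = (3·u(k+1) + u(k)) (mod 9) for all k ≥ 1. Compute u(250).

3

Listing terms: u(1) = 4; u(2) = 0; u(3) = 4; u(4) = 3; u(5) = 4; u(6) = 6; u(7) = 4; u(8) = 0.
Since (u(7), u(8)) = (u(1), u(2)) = (4, 0) (two consecutive terms determine the rest), the sequence is periodic with period 6.
(250 - 1) mod 6 = 3, so u(250) = u(4) = 3.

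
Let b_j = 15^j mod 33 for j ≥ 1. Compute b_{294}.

Computing terms: b_1 = 15; b_2 = 27; b_3 = 9; b_4 = 3; b_5 = 12; b_6 = 15.
Since b_6 = b_1 = 15, the sequence is periodic with period 5.
So b_{294} = b_{1 + ((294-1) mod 5)} = b_4 = 3.

3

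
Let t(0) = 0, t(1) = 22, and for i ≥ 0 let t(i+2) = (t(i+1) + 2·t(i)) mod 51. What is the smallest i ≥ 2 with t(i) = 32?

11

We have t(0) = 0,  t(1) = 22,  t(2) = 22,  t(3) = 15,  t(4) = 8,  t(5) = 38,  t(6) = 3,  t(7) = 28,  t(8) = 34,  t(9) = 39,  t(10) = 5,  t(11) = 32,  t(12) = 42,  t(13) = 4,  t(14) = 37,  t(15) = 45,  t(16) = 17,  t(17) = 5,  t(18) = 39,  t(19) = 49,  t(20) = 25,  t(21) = 21,  t(22) = 20,  t(23) = 11,  t(24) = 0,  t(25) = 22.
The sequence repeats with period 24.
The value 32 first appears (with i ≥ 2) at t(11).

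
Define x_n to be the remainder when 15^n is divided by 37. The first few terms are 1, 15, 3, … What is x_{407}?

Listing terms: x_0 = 1; x_1 = 15; x_2 = 3; x_3 = 8; x_4 = 9; x_5 = 24; x_6 = 27; x_7 = 35; x_8 = 7; x_9 = 31; x_{10} = 21; x_{11} = 19; x_{12} = 26; x_{13} = 20; x_{14} = 4; x_{15} = 23; x_{16} = 12; x_{17} = 32; x_{18} = 36; x_{19} = 22; x_{20} = 34; x_{21} = 29; x_{22} = 28; x_{23} = 13; x_{24} = 10; x_{25} = 2; x_{26} = 30; x_{27} = 6; x_{28} = 16; x_{29} = 18; x_{30} = 11; x_{31} = 17; x_{32} = 33; x_{33} = 14; x_{34} = 25; x_{35} = 5; x_{36} = 1.
The sequence repeats with period 36.
(407 - 0) mod 36 = 11, so x_{407} = x_{11} = 19.

19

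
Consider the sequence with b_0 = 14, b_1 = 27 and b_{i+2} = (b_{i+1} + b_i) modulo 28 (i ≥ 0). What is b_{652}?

Computing terms: b_0 = 14; b_1 = 27; b_2 = 13; b_3 = 12; b_4 = 25; b_5 = 9; b_6 = 6; b_7 = 15; b_8 = 21; b_9 = 8; b_{10} = 1; b_{11} = 9; b_{12} = 10; b_{13} = 19; b_{14} = 1; b_{15} = 20; b_{16} = 21; b_{17} = 13; b_{18} = 6; b_{19} = 19; b_{20} = 25; b_{21} = 16; b_{22} = 13; b_{23} = 1; b_{24} = 14; b_{25} = 15; b_{26} = 1; b_{27} = 16; b_{28} = 17; b_{29} = 5; b_{30} = 22; b_{31} = 27; b_{32} = 21; b_{33} = 20; b_{34} = 13; b_{35} = 5; b_{36} = 18; b_{37} = 23; b_{38} = 13; b_{39} = 8; b_{40} = 21; b_{41} = 1; b_{42} = 22; b_{43} = 23; b_{44} = 17; b_{45} = 12; b_{46} = 1; b_{47} = 13; b_{48} = 14; b_{49} = 27.
Since (b_{48}, b_{49}) = (b_0, b_1) = (14, 27) (two consecutive terms determine the rest), the sequence is periodic with period 48.
So b_{652} = b_{0 + ((652-0) mod 48)} = b_{28} = 17.

17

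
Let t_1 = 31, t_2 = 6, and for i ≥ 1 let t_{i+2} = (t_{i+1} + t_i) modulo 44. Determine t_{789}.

t_1 = 31; t_2 = 6; t_3 = 37; t_4 = 43; t_5 = 36; t_6 = 35; t_7 = 27; t_8 = 18; t_9 = 1; t_{10} = 19; t_{11} = 20; t_{12} = 39; t_{13} = 15; t_{14} = 10; t_{15} = 25; t_{16} = 35; t_{17} = 16; t_{18} = 7; t_{19} = 23; t_{20} = 30; t_{21} = 9; t_{22} = 39; t_{23} = 4; t_{24} = 43; t_{25} = 3; t_{26} = 2; t_{27} = 5; t_{28} = 7; t_{29} = 12; t_{30} = 19; t_{31} = 31; t_{32} = 6.
Since (t_{31}, t_{32}) = (t_1, t_2) = (31, 6) (two consecutive terms determine the rest), the sequence is periodic with period 30.
So t_{789} = t_{1 + ((789-1) mod 30)} = t_9 = 1.

1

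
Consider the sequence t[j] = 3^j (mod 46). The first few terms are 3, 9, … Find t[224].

35

Computing terms: t[1] = 3, t[2] = 9, t[3] = 27, t[4] = 35, t[5] = 13, t[6] = 39, t[7] = 25, t[8] = 29, t[9] = 41, t[10] = 31, t[11] = 1, t[12] = 3.
Since t[12] = t[1] = 3, the sequence is periodic with period 11.
(224 - 1) mod 11 = 3, so t[224] = t[4] = 35.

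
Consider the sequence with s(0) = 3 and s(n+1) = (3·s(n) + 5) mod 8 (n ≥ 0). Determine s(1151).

2

Listing terms: s(0) = 3, s(1) = 6, s(2) = 7, s(3) = 2, s(4) = 3.
The sequence repeats with period 4.
So s(1151) = s(0 + ((1151-0) mod 4)) = s(3) = 2.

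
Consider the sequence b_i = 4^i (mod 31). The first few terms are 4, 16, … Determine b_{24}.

8

b_1 = 4,  b_2 = 16,  b_3 = 2,  b_4 = 8,  b_5 = 1,  b_6 = 4.
Since b_6 = b_1 = 4, the sequence is periodic with period 5.
So b_{24} = b_{1 + ((24-1) mod 5)} = b_4 = 8.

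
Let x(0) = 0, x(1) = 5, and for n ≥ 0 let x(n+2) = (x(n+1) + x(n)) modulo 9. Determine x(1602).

5

Listing terms: x(0) = 0; x(1) = 5; x(2) = 5; x(3) = 1; x(4) = 6; x(5) = 7; x(6) = 4; x(7) = 2; x(8) = 6; x(9) = 8; x(10) = 5; x(11) = 4; x(12) = 0; x(13) = 4; x(14) = 4; x(15) = 8; x(16) = 3; x(17) = 2; x(18) = 5; x(19) = 7; x(20) = 3; x(21) = 1; x(22) = 4; x(23) = 5; x(24) = 0; x(25) = 5.
Since (x(24), x(25)) = (x(0), x(1)) = (0, 5) (two consecutive terms determine the rest), the sequence is periodic with period 24.
(1602 - 0) mod 24 = 18, so x(1602) = x(18) = 5.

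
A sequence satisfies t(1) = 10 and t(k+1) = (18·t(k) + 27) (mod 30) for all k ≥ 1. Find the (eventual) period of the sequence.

t(1) = 10, t(2) = 27, t(3) = 3, t(4) = 21, t(5) = 15, t(6) = 27.
Since t(6) = t(2) = 27, the sequence is eventually periodic: after a pre-period of length 1 it cycles with period 4.

4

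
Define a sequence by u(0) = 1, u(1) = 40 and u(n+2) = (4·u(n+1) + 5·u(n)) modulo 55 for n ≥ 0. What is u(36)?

10

Computing terms: u(0) = 1, u(1) = 40, u(2) = 0, u(3) = 35, u(4) = 30, u(5) = 20, u(6) = 10, u(7) = 30, u(8) = 5, u(9) = 5, u(10) = 45, u(11) = 40, u(12) = 0.
Since (u(11), u(12)) = (u(1), u(2)) = (40, 0) (two consecutive terms determine the rest), the sequence is eventually periodic: after a pre-period of length 1 it cycles with period 10.
For n ≥ 1, u(n) depends only on (n - 1) mod 10. (36 - 1) mod 10 = 5, so u(36) = u(6) = 10.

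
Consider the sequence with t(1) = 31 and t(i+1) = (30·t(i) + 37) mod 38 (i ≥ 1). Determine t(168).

15

t(1) = 31,  t(2) = 17,  t(3) = 15,  t(4) = 31.
Since t(4) = t(1) = 31, the sequence is periodic with period 3.
(168 - 1) mod 3 = 2, so t(168) = t(3) = 15.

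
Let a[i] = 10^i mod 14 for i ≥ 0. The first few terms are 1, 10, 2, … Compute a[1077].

6

Listing terms: a[0] = 1, a[1] = 10, a[2] = 2, a[3] = 6, a[4] = 4, a[5] = 12, a[6] = 8, a[7] = 10.
Since a[7] = a[1] = 10, the sequence is eventually periodic: after a pre-period of length 1 it cycles with period 6.
For i ≥ 1, a[i] depends only on (i - 1) mod 6. (1077 - 1) mod 6 = 2, so a[1077] = a[3] = 6.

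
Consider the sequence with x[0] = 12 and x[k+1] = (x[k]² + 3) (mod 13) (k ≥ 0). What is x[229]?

We have x[0] = 12; x[1] = 4; x[2] = 6; x[3] = 0; x[4] = 3; x[5] = 12.
Since x[5] = x[0] = 12, the sequence is periodic with period 5.
So x[229] = x[0 + ((229-0) mod 5)] = x[4] = 3.

3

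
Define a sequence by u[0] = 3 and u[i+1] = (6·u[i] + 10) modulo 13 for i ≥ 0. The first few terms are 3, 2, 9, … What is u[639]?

12

Listing terms: u[0] = 3, u[1] = 2, u[2] = 9, u[3] = 12, u[4] = 4, u[5] = 8, u[6] = 6, u[7] = 7, u[8] = 0, u[9] = 10, u[10] = 5, u[11] = 1, u[12] = 3.
The sequence repeats with period 12.
(639 - 0) mod 12 = 3, so u[639] = u[3] = 12.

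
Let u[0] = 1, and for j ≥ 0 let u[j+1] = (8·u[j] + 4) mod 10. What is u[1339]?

4

We have u[0] = 1,  u[1] = 2,  u[2] = 0,  u[3] = 4,  u[4] = 6,  u[5] = 2.
Since u[5] = u[1] = 2, the sequence is eventually periodic: after a pre-period of length 1 it cycles with period 4.
For j ≥ 1, u[j] depends only on (j - 1) mod 4. (1339 - 1) mod 4 = 2, so u[1339] = u[3] = 4.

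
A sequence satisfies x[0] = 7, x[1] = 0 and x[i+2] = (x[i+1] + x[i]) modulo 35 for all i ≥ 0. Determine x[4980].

7

Computing terms: x[0] = 7,  x[1] = 0,  x[2] = 7,  x[3] = 7,  x[4] = 14,  x[5] = 21,  x[6] = 0,  x[7] = 21,  x[8] = 21,  x[9] = 7,  x[10] = 28,  x[11] = 0,  x[12] = 28,  x[13] = 28,  x[14] = 21,  x[15] = 14,  x[16] = 0,  x[17] = 14,  x[18] = 14,  x[19] = 28,  x[20] = 7,  x[21] = 0.
The sequence repeats with period 20.
(4980 - 0) mod 20 = 0, so x[4980] = x[0] = 7.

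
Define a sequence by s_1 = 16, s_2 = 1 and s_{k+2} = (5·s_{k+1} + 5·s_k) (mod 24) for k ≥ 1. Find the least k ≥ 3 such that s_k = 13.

3

Listing terms: s_1 = 16,  s_2 = 1,  s_3 = 13,  s_4 = 22,  s_5 = 7,  s_6 = 1,  s_7 = 16,  s_8 = 13,  s_9 = 1,  s_{10} = 22,  s_{11} = 19,  s_{12} = 13,  s_{13} = 16,  s_{14} = 1.
The sequence repeats with period 12.
The value 13 first appears (with k ≥ 3) at s_3.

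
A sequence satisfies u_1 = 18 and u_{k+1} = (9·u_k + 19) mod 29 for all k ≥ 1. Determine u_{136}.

Listing terms: u_1 = 18; u_2 = 7; u_3 = 24; u_4 = 3; u_5 = 17; u_6 = 27; u_7 = 1; u_8 = 28; u_9 = 10; u_{10} = 22; u_{11} = 14; u_{12} = 0; u_{13} = 19; u_{14} = 16; u_{15} = 18.
Since u_{15} = u_1 = 18, the sequence is periodic with period 14.
So u_{136} = u_{1 + ((136-1) mod 14)} = u_{10} = 22.

22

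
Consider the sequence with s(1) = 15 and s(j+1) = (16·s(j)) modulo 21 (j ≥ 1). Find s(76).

15

s(1) = 15; s(2) = 9; s(3) = 18; s(4) = 15.
The sequence repeats with period 3.
So s(76) = s(1 + ((76-1) mod 3)) = s(1) = 15.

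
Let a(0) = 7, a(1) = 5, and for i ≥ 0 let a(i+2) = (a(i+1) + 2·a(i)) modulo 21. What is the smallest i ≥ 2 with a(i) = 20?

5

We have a(0) = 7; a(1) = 5; a(2) = 19; a(3) = 8; a(4) = 4; a(5) = 20; a(6) = 7; a(7) = 5.
The sequence repeats with period 6.
The value 20 first appears (with i ≥ 2) at a(5).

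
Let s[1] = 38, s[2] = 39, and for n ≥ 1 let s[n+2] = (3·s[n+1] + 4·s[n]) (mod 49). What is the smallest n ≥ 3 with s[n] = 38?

s[1] = 38, s[2] = 39, s[3] = 24, s[4] = 32, s[5] = 45, s[6] = 18, s[7] = 38, s[8] = 39.
The sequence repeats with period 6.
The value 38 next appears (with n ≥ 3) at s[7].

7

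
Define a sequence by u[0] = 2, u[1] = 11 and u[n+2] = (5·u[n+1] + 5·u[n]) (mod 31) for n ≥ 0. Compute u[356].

25

Listing terms: u[0] = 2, u[1] = 11, u[2] = 3, u[3] = 8, u[4] = 24, u[5] = 5, u[6] = 21, u[7] = 6, u[8] = 11, u[9] = 23, u[10] = 15, u[11] = 4, u[12] = 2, u[13] = 30, u[14] = 5, u[15] = 20, u[16] = 1, u[17] = 12, u[18] = 3, u[19] = 13, u[20] = 18, u[21] = 0, u[22] = 28, u[23] = 16, u[24] = 3, u[25] = 2, u[26] = 25, u[27] = 11, u[28] = 25, u[29] = 25, u[30] = 2, u[31] = 11.
The sequence repeats with period 30.
So u[356] = u[0 + ((356-0) mod 30)] = u[26] = 25.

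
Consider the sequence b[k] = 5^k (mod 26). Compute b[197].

Computing terms: b[1] = 5,  b[2] = 25,  b[3] = 21,  b[4] = 1,  b[5] = 5.
The sequence repeats with period 4.
So b[197] = b[1 + ((197-1) mod 4)] = b[1] = 5.

5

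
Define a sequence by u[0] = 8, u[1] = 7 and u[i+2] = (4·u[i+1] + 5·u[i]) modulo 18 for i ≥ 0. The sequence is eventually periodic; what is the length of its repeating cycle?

Listing terms: u[0] = 8,  u[1] = 7,  u[2] = 14,  u[3] = 1,  u[4] = 2,  u[5] = 13,  u[6] = 8,  u[7] = 7.
The sequence repeats with period 6.

6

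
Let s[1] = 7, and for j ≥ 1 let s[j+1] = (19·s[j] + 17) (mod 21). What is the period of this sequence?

6

We have s[1] = 7,  s[2] = 3,  s[3] = 11,  s[4] = 16,  s[5] = 6,  s[6] = 5,  s[7] = 7.
The sequence repeats with period 6.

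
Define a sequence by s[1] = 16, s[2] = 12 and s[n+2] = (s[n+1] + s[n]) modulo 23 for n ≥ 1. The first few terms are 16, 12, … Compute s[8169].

0

Listing terms: s[1] = 16; s[2] = 12; s[3] = 5; s[4] = 17; s[5] = 22; s[6] = 16; s[7] = 15; s[8] = 8; s[9] = 0; s[10] = 8; s[11] = 8; s[12] = 16; s[13] = 1; s[14] = 17; s[15] = 18; s[16] = 12; s[17] = 7; s[18] = 19; s[19] = 3; s[20] = 22; s[21] = 2; s[22] = 1; s[23] = 3; s[24] = 4; s[25] = 7; s[26] = 11; s[27] = 18; s[28] = 6; s[29] = 1; s[30] = 7; s[31] = 8; s[32] = 15; s[33] = 0; s[34] = 15; s[35] = 15; s[36] = 7; s[37] = 22; s[38] = 6; s[39] = 5; s[40] = 11; s[41] = 16; s[42] = 4; s[43] = 20; s[44] = 1; s[45] = 21; s[46] = 22; s[47] = 20; s[48] = 19; s[49] = 16; s[50] = 12.
The sequence repeats with period 48.
So s[8169] = s[1 + ((8169-1) mod 48)] = s[9] = 0.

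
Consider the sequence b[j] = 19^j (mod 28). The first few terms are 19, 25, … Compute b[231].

27

We have b[1] = 19, b[2] = 25, b[3] = 27, b[4] = 9, b[5] = 3, b[6] = 1, b[7] = 19.
Since b[7] = b[1] = 19, the sequence is periodic with period 6.
(231 - 1) mod 6 = 2, so b[231] = b[3] = 27.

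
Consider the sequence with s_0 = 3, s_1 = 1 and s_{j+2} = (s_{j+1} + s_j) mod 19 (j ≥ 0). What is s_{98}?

Listing terms: s_0 = 3,  s_1 = 1,  s_2 = 4,  s_3 = 5,  s_4 = 9,  s_5 = 14,  s_6 = 4,  s_7 = 18,  s_8 = 3,  s_9 = 2,  s_{10} = 5,  s_{11} = 7,  s_{12} = 12,  s_{13} = 0,  s_{14} = 12,  s_{15} = 12,  s_{16} = 5,  s_{17} = 17,  s_{18} = 3,  s_{19} = 1.
The sequence repeats with period 18.
So s_{98} = s_{0 + ((98-0) mod 18)} = s_8 = 3.

3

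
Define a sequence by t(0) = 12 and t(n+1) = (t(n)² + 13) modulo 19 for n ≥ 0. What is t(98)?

13

We have t(0) = 12,  t(1) = 5,  t(2) = 0,  t(3) = 13,  t(4) = 11,  t(5) = 1,  t(6) = 14,  t(7) = 0.
Since t(7) = t(2) = 0, the sequence is eventually periodic: after a pre-period of length 2 it cycles with period 5.
For n ≥ 2, t(n) depends only on (n - 2) mod 5. (98 - 2) mod 5 = 1, so t(98) = t(3) = 13.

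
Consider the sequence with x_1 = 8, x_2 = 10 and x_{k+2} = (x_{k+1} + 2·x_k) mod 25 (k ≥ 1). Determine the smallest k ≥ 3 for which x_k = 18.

17

x_1 = 8, x_2 = 10, x_3 = 1, x_4 = 21, x_5 = 23, x_6 = 15, x_7 = 11, x_8 = 16, x_9 = 13, x_{10} = 20, x_{11} = 21, x_{12} = 11, x_{13} = 3, x_{14} = 0, x_{15} = 6, x_{16} = 6, x_{17} = 18, x_{18} = 5, x_{19} = 16, x_{20} = 1, x_{21} = 8, x_{22} = 10.
Since (x_{21}, x_{22}) = (x_1, x_2) = (8, 10) (two consecutive terms determine the rest), the sequence is periodic with period 20.
The value 18 first appears (with k ≥ 3) at x_{17}.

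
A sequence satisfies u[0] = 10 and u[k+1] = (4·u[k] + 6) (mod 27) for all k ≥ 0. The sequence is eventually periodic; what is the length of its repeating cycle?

Listing terms: u[0] = 10,  u[1] = 19,  u[2] = 1,  u[3] = 10.
Since u[3] = u[0] = 10, the sequence is periodic with period 3.

3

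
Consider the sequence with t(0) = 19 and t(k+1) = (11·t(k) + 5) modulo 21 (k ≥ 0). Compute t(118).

4

Listing terms: t(0) = 19,  t(1) = 4,  t(2) = 7,  t(3) = 19.
Since t(3) = t(0) = 19, the sequence is periodic with period 3.
So t(118) = t(0 + ((118-0) mod 3)) = t(1) = 4.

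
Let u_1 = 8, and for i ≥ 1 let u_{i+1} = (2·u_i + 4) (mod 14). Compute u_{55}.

8

Computing terms: u_1 = 8,  u_2 = 6,  u_3 = 2,  u_4 = 8.
The sequence repeats with period 3.
So u_{55} = u_{1 + ((55-1) mod 3)} = u_1 = 8.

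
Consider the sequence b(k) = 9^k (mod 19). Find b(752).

We have b(0) = 1, b(1) = 9, b(2) = 5, b(3) = 7, b(4) = 6, b(5) = 16, b(6) = 11, b(7) = 4, b(8) = 17, b(9) = 1.
The sequence repeats with period 9.
So b(752) = b(0 + ((752-0) mod 9)) = b(5) = 16.

16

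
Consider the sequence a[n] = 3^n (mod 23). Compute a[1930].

a[1] = 3,  a[2] = 9,  a[3] = 4,  a[4] = 12,  a[5] = 13,  a[6] = 16,  a[7] = 2,  a[8] = 6,  a[9] = 18,  a[10] = 8,  a[11] = 1,  a[12] = 3.
The sequence repeats with period 11.
(1930 - 1) mod 11 = 4, so a[1930] = a[5] = 13.

13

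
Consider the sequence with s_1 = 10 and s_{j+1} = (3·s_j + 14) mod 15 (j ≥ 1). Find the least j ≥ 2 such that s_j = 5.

5

s_1 = 10,  s_2 = 14,  s_3 = 11,  s_4 = 2,  s_5 = 5,  s_6 = 14.
Since s_6 = s_2 = 14, the sequence is eventually periodic: after a pre-period of length 1 it cycles with period 4.
The value 5 first appears (with j ≥ 2) at s_5.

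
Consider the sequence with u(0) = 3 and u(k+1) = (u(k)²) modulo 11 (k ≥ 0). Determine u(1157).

9

Computing terms: u(0) = 3; u(1) = 9; u(2) = 4; u(3) = 5; u(4) = 3.
The sequence repeats with period 4.
(1157 - 0) mod 4 = 1, so u(1157) = u(1) = 9.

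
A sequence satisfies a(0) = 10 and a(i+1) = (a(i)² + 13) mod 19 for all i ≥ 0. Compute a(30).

11

Listing terms: a(0) = 10,  a(1) = 18,  a(2) = 14,  a(3) = 0,  a(4) = 13,  a(5) = 11,  a(6) = 1,  a(7) = 14.
Since a(7) = a(2) = 14, the sequence is eventually periodic: after a pre-period of length 2 it cycles with period 5.
For i ≥ 2, a(i) depends only on (i - 2) mod 5. (30 - 2) mod 5 = 3, so a(30) = a(5) = 11.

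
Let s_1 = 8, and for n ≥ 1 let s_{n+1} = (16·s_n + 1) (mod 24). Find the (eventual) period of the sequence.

s_1 = 8,  s_2 = 9,  s_3 = 1,  s_4 = 17,  s_5 = 9.
Since s_5 = s_2 = 9, the sequence is eventually periodic: after a pre-period of length 1 it cycles with period 3.

3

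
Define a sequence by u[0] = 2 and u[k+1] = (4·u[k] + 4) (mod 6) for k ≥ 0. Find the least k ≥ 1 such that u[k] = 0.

We have u[0] = 2, u[1] = 0, u[2] = 4, u[3] = 2.
The sequence repeats with period 3.
The value 0 first appears (with k ≥ 1) at u[1].

1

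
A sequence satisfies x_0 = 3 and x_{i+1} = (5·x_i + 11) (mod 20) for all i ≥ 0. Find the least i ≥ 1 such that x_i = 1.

2

x_0 = 3, x_1 = 6, x_2 = 1, x_3 = 16, x_4 = 11, x_5 = 6.
Since x_5 = x_1 = 6, the sequence is eventually periodic: after a pre-period of length 1 it cycles with period 4.
The value 1 first appears (with i ≥ 1) at x_2.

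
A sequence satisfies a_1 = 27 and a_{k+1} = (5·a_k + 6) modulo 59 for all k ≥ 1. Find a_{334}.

6

a_1 = 27; a_2 = 23; a_3 = 3; a_4 = 21; a_5 = 52; a_6 = 30; a_7 = 38; a_8 = 19; a_9 = 42; a_{10} = 39; a_{11} = 24; a_{12} = 8; a_{13} = 46; a_{14} = 0; a_{15} = 6; a_{16} = 36; a_{17} = 9; a_{18} = 51; a_{19} = 25; a_{20} = 13; a_{21} = 12; a_{22} = 7; a_{23} = 41; a_{24} = 34; a_{25} = 58; a_{26} = 1; a_{27} = 11; a_{28} = 2; a_{29} = 16; a_{30} = 27.
The sequence repeats with period 29.
So a_{334} = a_{1 + ((334-1) mod 29)} = a_{15} = 6.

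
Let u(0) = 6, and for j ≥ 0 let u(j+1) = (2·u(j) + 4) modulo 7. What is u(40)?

Computing terms: u(0) = 6; u(1) = 2; u(2) = 1; u(3) = 6.
Since u(3) = u(0) = 6, the sequence is periodic with period 3.
So u(40) = u(0 + ((40-0) mod 3)) = u(1) = 2.

2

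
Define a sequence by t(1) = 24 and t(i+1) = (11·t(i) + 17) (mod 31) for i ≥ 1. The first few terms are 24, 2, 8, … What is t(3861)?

27

Listing terms: t(1) = 24, t(2) = 2, t(3) = 8, t(4) = 12, t(5) = 25, t(6) = 13, t(7) = 5, t(8) = 10, t(9) = 3, t(10) = 19, t(11) = 9, t(12) = 23, t(13) = 22, t(14) = 11, t(15) = 14, t(16) = 16, t(17) = 7, t(18) = 1, t(19) = 28, t(20) = 15, t(21) = 27, t(22) = 4, t(23) = 30, t(24) = 6, t(25) = 21, t(26) = 0, t(27) = 17, t(28) = 18, t(29) = 29, t(30) = 26, t(31) = 24.
The sequence repeats with period 30.
(3861 - 1) mod 30 = 20, so t(3861) = t(21) = 27.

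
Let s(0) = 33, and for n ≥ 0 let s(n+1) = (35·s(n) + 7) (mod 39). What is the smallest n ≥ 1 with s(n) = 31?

Computing terms: s(0) = 33; s(1) = 31; s(2) = 0; s(3) = 7; s(4) = 18; s(5) = 13; s(6) = 33.
Since s(6) = s(0) = 33, the sequence is periodic with period 6.
The value 31 first appears (with n ≥ 1) at s(1).

1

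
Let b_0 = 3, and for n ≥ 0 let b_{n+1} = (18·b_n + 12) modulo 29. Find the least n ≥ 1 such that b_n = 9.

Listing terms: b_0 = 3,  b_1 = 8,  b_2 = 11,  b_3 = 7,  b_4 = 22,  b_5 = 2,  b_6 = 19,  b_7 = 6,  b_8 = 4,  b_9 = 26,  b_{10} = 16,  b_{11} = 10,  b_{12} = 18,  b_{13} = 17,  b_{14} = 28,  b_{15} = 23,  b_{16} = 20,  b_{17} = 24,  b_{18} = 9,  b_{19} = 0,  b_{20} = 12,  b_{21} = 25,  b_{22} = 27,  b_{23} = 5,  b_{24} = 15,  b_{25} = 21,  b_{26} = 13,  b_{27} = 14,  b_{28} = 3.
Since b_{28} = b_0 = 3, the sequence is periodic with period 28.
The value 9 first appears (with n ≥ 1) at b_{18}.

18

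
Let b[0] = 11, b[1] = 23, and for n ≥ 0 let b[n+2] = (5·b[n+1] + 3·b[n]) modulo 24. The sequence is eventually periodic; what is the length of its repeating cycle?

6

Listing terms: b[0] = 11; b[1] = 23; b[2] = 4; b[3] = 17; b[4] = 1; b[5] = 8; b[6] = 19; b[7] = 23; b[8] = 4.
Since (b[7], b[8]) = (b[1], b[2]) = (23, 4) (two consecutive terms determine the rest), the sequence is eventually periodic: after a pre-period of length 1 it cycles with period 6.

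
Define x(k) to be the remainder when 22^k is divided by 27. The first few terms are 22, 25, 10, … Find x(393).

Listing terms: x(1) = 22,  x(2) = 25,  x(3) = 10,  x(4) = 4,  x(5) = 7,  x(6) = 19,  x(7) = 13,  x(8) = 16,  x(9) = 1,  x(10) = 22.
The sequence repeats with period 9.
(393 - 1) mod 9 = 5, so x(393) = x(6) = 19.

19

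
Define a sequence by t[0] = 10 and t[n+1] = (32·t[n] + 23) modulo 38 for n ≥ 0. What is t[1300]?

3

Listing terms: t[0] = 10,  t[1] = 1,  t[2] = 17,  t[3] = 35,  t[4] = 3,  t[5] = 5,  t[6] = 31,  t[7] = 27,  t[8] = 13,  t[9] = 21,  t[10] = 11,  t[11] = 33,  t[12] = 15,  t[13] = 9,  t[14] = 7,  t[15] = 19,  t[16] = 23,  t[17] = 37,  t[18] = 29,  t[19] = 1.
Since t[19] = t[1] = 1, the sequence is eventually periodic: after a pre-period of length 1 it cycles with period 18.
For n ≥ 1, t[n] depends only on (n - 1) mod 18. (1300 - 1) mod 18 = 3, so t[1300] = t[4] = 3.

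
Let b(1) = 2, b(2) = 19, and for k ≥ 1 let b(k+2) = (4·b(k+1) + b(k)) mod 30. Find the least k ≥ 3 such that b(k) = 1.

4

Listing terms: b(1) = 2,  b(2) = 19,  b(3) = 18,  b(4) = 1,  b(5) = 22,  b(6) = 29,  b(7) = 18,  b(8) = 11,  b(9) = 2,  b(10) = 19.
Since (b(9), b(10)) = (b(1), b(2)) = (2, 19) (two consecutive terms determine the rest), the sequence is periodic with period 8.
The value 1 first appears (with k ≥ 3) at b(4).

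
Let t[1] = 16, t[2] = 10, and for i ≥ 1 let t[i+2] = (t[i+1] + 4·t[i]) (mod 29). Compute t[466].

1

Computing terms: t[1] = 16,  t[2] = 10,  t[3] = 16,  t[4] = 27,  t[5] = 4,  t[6] = 25,  t[7] = 12,  t[8] = 25,  t[9] = 15,  t[10] = 28,  t[11] = 1,  t[12] = 26,  t[13] = 1,  t[14] = 18,  t[15] = 22,  t[16] = 7,  t[17] = 8,  t[18] = 7,  t[19] = 10,  t[20] = 9,  t[21] = 20,  t[22] = 27,  t[23] = 20,  t[24] = 12,  t[25] = 5,  t[26] = 24,  t[27] = 15,  t[28] = 24,  t[29] = 26,  t[30] = 6,  t[31] = 23,  t[32] = 18,  t[33] = 23,  t[34] = 8,  t[35] = 13,  t[36] = 16,  t[37] = 10.
Since (t[36], t[37]) = (t[1], t[2]) = (16, 10) (two consecutive terms determine the rest), the sequence is periodic with period 35.
(466 - 1) mod 35 = 10, so t[466] = t[11] = 1.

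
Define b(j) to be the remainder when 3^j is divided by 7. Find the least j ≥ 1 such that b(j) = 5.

5

Listing terms: b(0) = 1,  b(1) = 3,  b(2) = 2,  b(3) = 6,  b(4) = 4,  b(5) = 5,  b(6) = 1.
Since b(6) = b(0) = 1, the sequence is periodic with period 6.
The value 5 first appears (with j ≥ 1) at b(5).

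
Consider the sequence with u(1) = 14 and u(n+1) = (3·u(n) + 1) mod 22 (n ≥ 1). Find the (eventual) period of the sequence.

We have u(1) = 14,  u(2) = 21,  u(3) = 20,  u(4) = 17,  u(5) = 8,  u(6) = 3,  u(7) = 10,  u(8) = 9,  u(9) = 6,  u(10) = 19,  u(11) = 14.
The sequence repeats with period 10.

10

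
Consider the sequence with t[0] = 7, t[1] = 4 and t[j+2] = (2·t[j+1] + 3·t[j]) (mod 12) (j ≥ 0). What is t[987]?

10

Listing terms: t[0] = 7,  t[1] = 4,  t[2] = 5,  t[3] = 10,  t[4] = 11,  t[5] = 4,  t[6] = 5.
Since (t[5], t[6]) = (t[1], t[2]) = (4, 5) (two consecutive terms determine the rest), the sequence is eventually periodic: after a pre-period of length 1 it cycles with period 4.
For j ≥ 1, t[j] depends only on (j - 1) mod 4. (987 - 1) mod 4 = 2, so t[987] = t[3] = 10.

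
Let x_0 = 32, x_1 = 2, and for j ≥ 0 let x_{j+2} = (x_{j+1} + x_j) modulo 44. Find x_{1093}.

Listing terms: x_0 = 32; x_1 = 2; x_2 = 34; x_3 = 36; x_4 = 26; x_5 = 18; x_6 = 0; x_7 = 18; x_8 = 18; x_9 = 36; x_{10} = 10; x_{11} = 2; x_{12} = 12; x_{13} = 14; x_{14} = 26; x_{15} = 40; x_{16} = 22; x_{17} = 18; x_{18} = 40; x_{19} = 14; x_{20} = 10; x_{21} = 24; x_{22} = 34; x_{23} = 14; x_{24} = 4; x_{25} = 18; x_{26} = 22; x_{27} = 40; x_{28} = 18; x_{29} = 14; x_{30} = 32; x_{31} = 2.
The sequence repeats with period 30.
So x_{1093} = x_{0 + ((1093-0) mod 30)} = x_{13} = 14.

14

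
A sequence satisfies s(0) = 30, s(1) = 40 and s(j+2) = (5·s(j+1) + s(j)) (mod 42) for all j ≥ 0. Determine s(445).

Computing terms: s(0) = 30,  s(1) = 40,  s(2) = 20,  s(3) = 14,  s(4) = 6,  s(5) = 2,  s(6) = 16,  s(7) = 40,  s(8) = 6,  s(9) = 28,  s(10) = 20,  s(11) = 2,  s(12) = 30,  s(13) = 26,  s(14) = 34,  s(15) = 28,  s(16) = 6,  s(17) = 16,  s(18) = 2,  s(19) = 26,  s(20) = 6,  s(21) = 14,  s(22) = 34,  s(23) = 16,  s(24) = 30,  s(25) = 40.
The sequence repeats with period 24.
(445 - 0) mod 24 = 13, so s(445) = s(13) = 26.

26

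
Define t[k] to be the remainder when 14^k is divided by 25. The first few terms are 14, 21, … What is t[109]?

t[1] = 14; t[2] = 21; t[3] = 19; t[4] = 16; t[5] = 24; t[6] = 11; t[7] = 4; t[8] = 6; t[9] = 9; t[10] = 1; t[11] = 14.
Since t[11] = t[1] = 14, the sequence is periodic with period 10.
So t[109] = t[1 + ((109-1) mod 10)] = t[9] = 9.

9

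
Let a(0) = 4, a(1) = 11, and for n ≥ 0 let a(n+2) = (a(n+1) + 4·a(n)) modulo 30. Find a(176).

7

We have a(0) = 4, a(1) = 11, a(2) = 27, a(3) = 11, a(4) = 29, a(5) = 13, a(6) = 9, a(7) = 1, a(8) = 7, a(9) = 11, a(10) = 9, a(11) = 23, a(12) = 29, a(13) = 1, a(14) = 27, a(15) = 1, a(16) = 19, a(17) = 23, a(18) = 9, a(19) = 11, a(20) = 17, a(21) = 1, a(22) = 9, a(23) = 13, a(24) = 19, a(25) = 11, a(26) = 27.
Since (a(25), a(26)) = (a(1), a(2)) = (11, 27) (two consecutive terms determine the rest), the sequence is eventually periodic: after a pre-period of length 1 it cycles with period 24.
For n ≥ 1, a(n) depends only on (n - 1) mod 24. (176 - 1) mod 24 = 7, so a(176) = a(8) = 7.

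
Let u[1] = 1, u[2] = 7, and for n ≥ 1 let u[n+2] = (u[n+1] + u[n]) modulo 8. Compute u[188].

We have u[1] = 1,  u[2] = 7,  u[3] = 0,  u[4] = 7,  u[5] = 7,  u[6] = 6,  u[7] = 5,  u[8] = 3,  u[9] = 0,  u[10] = 3,  u[11] = 3,  u[12] = 6,  u[13] = 1,  u[14] = 7.
Since (u[13], u[14]) = (u[1], u[2]) = (1, 7) (two consecutive terms determine the rest), the sequence is periodic with period 12.
So u[188] = u[1 + ((188-1) mod 12)] = u[8] = 3.

3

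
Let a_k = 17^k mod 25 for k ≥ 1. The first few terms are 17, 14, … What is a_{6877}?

Computing terms: a_1 = 17; a_2 = 14; a_3 = 13; a_4 = 21; a_5 = 7; a_6 = 19; a_7 = 23; a_8 = 16; a_9 = 22; a_{10} = 24; a_{11} = 8; a_{12} = 11; a_{13} = 12; a_{14} = 4; a_{15} = 18; a_{16} = 6; a_{17} = 2; a_{18} = 9; a_{19} = 3; a_{20} = 1; a_{21} = 17.
The sequence repeats with period 20.
(6877 - 1) mod 20 = 16, so a_{6877} = a_{17} = 2.

2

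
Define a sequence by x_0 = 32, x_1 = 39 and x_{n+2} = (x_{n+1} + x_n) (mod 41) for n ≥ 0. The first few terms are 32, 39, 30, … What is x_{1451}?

Computing terms: x_0 = 32,  x_1 = 39,  x_2 = 30,  x_3 = 28,  x_4 = 17,  x_5 = 4,  x_6 = 21,  x_7 = 25,  x_8 = 5,  x_9 = 30,  x_{10} = 35,  x_{11} = 24,  x_{12} = 18,  x_{13} = 1,  x_{14} = 19,  x_{15} = 20,  x_{16} = 39,  x_{17} = 18,  x_{18} = 16,  x_{19} = 34,  x_{20} = 9,  x_{21} = 2,  x_{22} = 11,  x_{23} = 13,  x_{24} = 24,  x_{25} = 37,  x_{26} = 20,  x_{27} = 16,  x_{28} = 36,  x_{29} = 11,  x_{30} = 6,  x_{31} = 17,  x_{32} = 23,  x_{33} = 40,  x_{34} = 22,  x_{35} = 21,  x_{36} = 2,  x_{37} = 23,  x_{38} = 25,  x_{39} = 7,  x_{40} = 32,  x_{41} = 39.
Since (x_{40}, x_{41}) = (x_0, x_1) = (32, 39) (two consecutive terms determine the rest), the sequence is periodic with period 40.
(1451 - 0) mod 40 = 11, so x_{1451} = x_{11} = 24.

24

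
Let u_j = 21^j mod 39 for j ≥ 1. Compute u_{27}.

18

Computing terms: u_1 = 21,  u_2 = 12,  u_3 = 18,  u_4 = 27,  u_5 = 21.
The sequence repeats with period 4.
So u_{27} = u_{1 + ((27-1) mod 4)} = u_3 = 18.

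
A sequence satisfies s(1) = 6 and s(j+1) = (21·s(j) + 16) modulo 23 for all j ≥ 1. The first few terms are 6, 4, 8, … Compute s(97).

15

Computing terms: s(1) = 6,  s(2) = 4,  s(3) = 8,  s(4) = 0,  s(5) = 16,  s(6) = 7,  s(7) = 2,  s(8) = 12,  s(9) = 15,  s(10) = 9,  s(11) = 21,  s(12) = 20,  s(13) = 22,  s(14) = 18,  s(15) = 3,  s(16) = 10,  s(17) = 19,  s(18) = 1,  s(19) = 14,  s(20) = 11,  s(21) = 17,  s(22) = 5,  s(23) = 6.
Since s(23) = s(1) = 6, the sequence is periodic with period 22.
So s(97) = s(1 + ((97-1) mod 22)) = s(9) = 15.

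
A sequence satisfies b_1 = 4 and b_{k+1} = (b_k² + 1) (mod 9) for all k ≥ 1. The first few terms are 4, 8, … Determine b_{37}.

5

Listing terms: b_1 = 4; b_2 = 8; b_3 = 2; b_4 = 5; b_5 = 8.
Since b_5 = b_2 = 8, the sequence is eventually periodic: after a pre-period of length 1 it cycles with period 3.
For k ≥ 2, b_k depends only on (k - 2) mod 3. (37 - 2) mod 3 = 2, so b_{37} = b_4 = 5.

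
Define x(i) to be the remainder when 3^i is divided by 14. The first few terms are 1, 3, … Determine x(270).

1

Computing terms: x(0) = 1,  x(1) = 3,  x(2) = 9,  x(3) = 13,  x(4) = 11,  x(5) = 5,  x(6) = 1.
The sequence repeats with period 6.
(270 - 0) mod 6 = 0, so x(270) = x(0) = 1.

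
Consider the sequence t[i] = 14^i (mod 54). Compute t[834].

46

t[0] = 1,  t[1] = 14,  t[2] = 34,  t[3] = 44,  t[4] = 22,  t[5] = 38,  t[6] = 46,  t[7] = 50,  t[8] = 52,  t[9] = 26,  t[10] = 40,  t[11] = 20,  t[12] = 10,  t[13] = 32,  t[14] = 16,  t[15] = 8,  t[16] = 4,  t[17] = 2,  t[18] = 28,  t[19] = 14.
Since t[19] = t[1] = 14, the sequence is eventually periodic: after a pre-period of length 1 it cycles with period 18.
For i ≥ 1, t[i] depends only on (i - 1) mod 18. (834 - 1) mod 18 = 5, so t[834] = t[6] = 46.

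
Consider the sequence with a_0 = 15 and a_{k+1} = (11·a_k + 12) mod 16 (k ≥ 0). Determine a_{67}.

9

a_0 = 15,  a_1 = 1,  a_2 = 7,  a_3 = 9,  a_4 = 15.
Since a_4 = a_0 = 15, the sequence is periodic with period 4.
So a_{67} = a_{0 + ((67-0) mod 4)} = a_3 = 9.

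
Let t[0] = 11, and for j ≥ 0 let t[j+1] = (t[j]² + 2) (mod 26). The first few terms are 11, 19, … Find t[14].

25

t[0] = 11; t[1] = 19; t[2] = 25; t[3] = 3; t[4] = 11.
Since t[4] = t[0] = 11, the sequence is periodic with period 4.
So t[14] = t[0 + ((14-0) mod 4)] = t[2] = 25.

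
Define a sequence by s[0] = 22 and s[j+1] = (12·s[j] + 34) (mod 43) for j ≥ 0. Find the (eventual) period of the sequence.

s[0] = 22,  s[1] = 40,  s[2] = 41,  s[3] = 10,  s[4] = 25,  s[5] = 33,  s[6] = 0,  s[7] = 34,  s[8] = 12,  s[9] = 6,  s[10] = 20,  s[11] = 16,  s[12] = 11,  s[13] = 37,  s[14] = 5,  s[15] = 8,  s[16] = 1,  s[17] = 3,  s[18] = 27,  s[19] = 14,  s[20] = 30,  s[21] = 7,  s[22] = 32,  s[23] = 31,  s[24] = 19,  s[25] = 4,  s[26] = 39,  s[27] = 29,  s[28] = 38,  s[29] = 17,  s[30] = 23,  s[31] = 9,  s[32] = 13,  s[33] = 18,  s[34] = 35,  s[35] = 24,  s[36] = 21,  s[37] = 28,  s[38] = 26,  s[39] = 2,  s[40] = 15,  s[41] = 42,  s[42] = 22.
The sequence repeats with period 42.

42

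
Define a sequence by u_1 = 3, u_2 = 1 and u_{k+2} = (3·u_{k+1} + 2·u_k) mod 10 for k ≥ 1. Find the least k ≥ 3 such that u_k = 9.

3

u_1 = 3, u_2 = 1, u_3 = 9, u_4 = 9, u_5 = 5, u_6 = 3, u_7 = 9, u_8 = 3, u_9 = 7, u_{10} = 7, u_{11} = 5, u_{12} = 9, u_{13} = 7, u_{14} = 9, u_{15} = 1, u_{16} = 1, u_{17} = 5, u_{18} = 7, u_{19} = 1, u_{20} = 7, u_{21} = 3, u_{22} = 3, u_{23} = 5, u_{24} = 1, u_{25} = 3, u_{26} = 1.
The sequence repeats with period 24.
The value 9 first appears (with k ≥ 3) at u_3.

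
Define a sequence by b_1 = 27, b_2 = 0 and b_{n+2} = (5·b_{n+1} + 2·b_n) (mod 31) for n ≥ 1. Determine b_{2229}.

Computing terms: b_1 = 27,  b_2 = 0,  b_3 = 23,  b_4 = 22,  b_5 = 1,  b_6 = 18,  b_7 = 30,  b_8 = 0,  b_9 = 29,  b_{10} = 21,  b_{11} = 8,  b_{12} = 20,  b_{13} = 23,  b_{14} = 0,  b_{15} = 15,  b_{16} = 13,  b_{17} = 2,  b_{18} = 5,  b_{19} = 29,  b_{20} = 0,  b_{21} = 27,  b_{22} = 11,  b_{23} = 16,  b_{24} = 9,  b_{25} = 15,  b_{26} = 0,  b_{27} = 30,  b_{28} = 26,  b_{29} = 4,  b_{30} = 10,  b_{31} = 27,  b_{32} = 0.
Since (b_{31}, b_{32}) = (b_1, b_2) = (27, 0) (two consecutive terms determine the rest), the sequence is periodic with period 30.
(2229 - 1) mod 30 = 8, so b_{2229} = b_9 = 29.

29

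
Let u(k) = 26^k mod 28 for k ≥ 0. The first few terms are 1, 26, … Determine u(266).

4

Listing terms: u(0) = 1,  u(1) = 26,  u(2) = 4,  u(3) = 20,  u(4) = 16,  u(5) = 24,  u(6) = 8,  u(7) = 12,  u(8) = 4.
Since u(8) = u(2) = 4, the sequence is eventually periodic: after a pre-period of length 2 it cycles with period 6.
For k ≥ 2, u(k) depends only on (k - 2) mod 6. (266 - 2) mod 6 = 0, so u(266) = u(2) = 4.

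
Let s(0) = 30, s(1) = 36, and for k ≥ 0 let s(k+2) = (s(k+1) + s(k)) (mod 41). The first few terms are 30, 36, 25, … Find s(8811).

Listing terms: s(0) = 30; s(1) = 36; s(2) = 25; s(3) = 20; s(4) = 4; s(5) = 24; s(6) = 28; s(7) = 11; s(8) = 39; s(9) = 9; s(10) = 7; s(11) = 16; s(12) = 23; s(13) = 39; s(14) = 21; s(15) = 19; s(16) = 40; s(17) = 18; s(18) = 17; s(19) = 35; s(20) = 11; s(21) = 5; s(22) = 16; s(23) = 21; s(24) = 37; s(25) = 17; s(26) = 13; s(27) = 30; s(28) = 2; s(29) = 32; s(30) = 34; s(31) = 25; s(32) = 18; s(33) = 2; s(34) = 20; s(35) = 22; s(36) = 1; s(37) = 23; s(38) = 24; s(39) = 6; s(40) = 30; s(41) = 36.
Since (s(40), s(41)) = (s(0), s(1)) = (30, 36) (two consecutive terms determine the rest), the sequence is periodic with period 40.
So s(8811) = s(0 + ((8811-0) mod 40)) = s(11) = 16.

16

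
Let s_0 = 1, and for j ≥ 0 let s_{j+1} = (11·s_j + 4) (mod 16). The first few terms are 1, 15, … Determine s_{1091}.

We have s_0 = 1; s_1 = 15; s_2 = 9; s_3 = 7; s_4 = 1.
Since s_4 = s_0 = 1, the sequence is periodic with period 4.
(1091 - 0) mod 4 = 3, so s_{1091} = s_3 = 7.

7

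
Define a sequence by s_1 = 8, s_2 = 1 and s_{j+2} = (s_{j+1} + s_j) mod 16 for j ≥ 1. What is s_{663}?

1

We have s_1 = 8,  s_2 = 1,  s_3 = 9,  s_4 = 10,  s_5 = 3,  s_6 = 13,  s_7 = 0,  s_8 = 13,  s_9 = 13,  s_{10} = 10,  s_{11} = 7,  s_{12} = 1,  s_{13} = 8,  s_{14} = 9,  s_{15} = 1,  s_{16} = 10,  s_{17} = 11,  s_{18} = 5,  s_{19} = 0,  s_{20} = 5,  s_{21} = 5,  s_{22} = 10,  s_{23} = 15,  s_{24} = 9,  s_{25} = 8,  s_{26} = 1.
Since (s_{25}, s_{26}) = (s_1, s_2) = (8, 1) (two consecutive terms determine the rest), the sequence is periodic with period 24.
So s_{663} = s_{1 + ((663-1) mod 24)} = s_{15} = 1.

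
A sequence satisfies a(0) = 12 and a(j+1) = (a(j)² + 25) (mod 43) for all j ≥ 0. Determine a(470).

a(0) = 12, a(1) = 40, a(2) = 34, a(3) = 20, a(4) = 38, a(5) = 7, a(6) = 31, a(7) = 40.
Since a(7) = a(1) = 40, the sequence is eventually periodic: after a pre-period of length 1 it cycles with period 6.
For j ≥ 1, a(j) depends only on (j - 1) mod 6. (470 - 1) mod 6 = 1, so a(470) = a(2) = 34.

34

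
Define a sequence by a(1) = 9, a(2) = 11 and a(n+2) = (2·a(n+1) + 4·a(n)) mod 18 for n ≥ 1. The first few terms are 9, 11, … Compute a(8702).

16

We have a(1) = 9; a(2) = 11; a(3) = 4; a(4) = 16; a(5) = 12; a(6) = 16; a(7) = 8; a(8) = 8; a(9) = 12; a(10) = 2; a(11) = 16; a(12) = 4; a(13) = 0; a(14) = 16; a(15) = 14; a(16) = 2; a(17) = 6; a(18) = 2; a(19) = 10; a(20) = 10; a(21) = 6; a(22) = 16; a(23) = 2; a(24) = 14; a(25) = 0; a(26) = 2; a(27) = 4; a(28) = 16.
Since (a(27), a(28)) = (a(3), a(4)) = (4, 16) (two consecutive terms determine the rest), the sequence is eventually periodic: after a pre-period of length 2 it cycles with period 24.
For n ≥ 3, a(n) depends only on (n - 3) mod 24. (8702 - 3) mod 24 = 11, so a(8702) = a(14) = 16.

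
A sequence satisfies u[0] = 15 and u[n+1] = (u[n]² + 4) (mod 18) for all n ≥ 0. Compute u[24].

u[0] = 15,  u[1] = 13,  u[2] = 11,  u[3] = 17,  u[4] = 5,  u[5] = 11.
Since u[5] = u[2] = 11, the sequence is eventually periodic: after a pre-period of length 2 it cycles with period 3.
For n ≥ 2, u[n] depends only on (n - 2) mod 3. (24 - 2) mod 3 = 1, so u[24] = u[3] = 17.

17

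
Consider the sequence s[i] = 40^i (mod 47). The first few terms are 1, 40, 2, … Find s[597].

20

s[0] = 1; s[1] = 40; s[2] = 2; s[3] = 33; s[4] = 4; s[5] = 19; s[6] = 8; s[7] = 38; s[8] = 16; s[9] = 29; s[10] = 32; s[11] = 11; s[12] = 17; s[13] = 22; s[14] = 34; s[15] = 44; s[16] = 21; s[17] = 41; s[18] = 42; s[19] = 35; s[20] = 37; s[21] = 23; s[22] = 27; s[23] = 46; s[24] = 7; s[25] = 45; s[26] = 14; s[27] = 43; s[28] = 28; s[29] = 39; s[30] = 9; s[31] = 31; s[32] = 18; s[33] = 15; s[34] = 36; s[35] = 30; s[36] = 25; s[37] = 13; s[38] = 3; s[39] = 26; s[40] = 6; s[41] = 5; s[42] = 12; s[43] = 10; s[44] = 24; s[45] = 20; s[46] = 1.
The sequence repeats with period 46.
(597 - 0) mod 46 = 45, so s[597] = s[45] = 20.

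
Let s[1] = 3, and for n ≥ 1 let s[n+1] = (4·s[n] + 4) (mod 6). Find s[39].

2

Listing terms: s[1] = 3, s[2] = 4, s[3] = 2, s[4] = 0, s[5] = 4.
Since s[5] = s[2] = 4, the sequence is eventually periodic: after a pre-period of length 1 it cycles with period 3.
For n ≥ 2, s[n] depends only on (n - 2) mod 3. (39 - 2) mod 3 = 1, so s[39] = s[3] = 2.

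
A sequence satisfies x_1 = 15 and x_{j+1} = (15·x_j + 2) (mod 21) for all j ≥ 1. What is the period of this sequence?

7

x_1 = 15,  x_2 = 17,  x_3 = 5,  x_4 = 14,  x_5 = 2,  x_6 = 11,  x_7 = 20,  x_8 = 8,  x_9 = 17.
Since x_9 = x_2 = 17, the sequence is eventually periodic: after a pre-period of length 1 it cycles with period 7.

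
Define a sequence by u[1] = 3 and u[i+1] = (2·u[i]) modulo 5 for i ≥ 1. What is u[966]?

Listing terms: u[1] = 3,  u[2] = 1,  u[3] = 2,  u[4] = 4,  u[5] = 3.
Since u[5] = u[1] = 3, the sequence is periodic with period 4.
So u[966] = u[1 + ((966-1) mod 4)] = u[2] = 1.

1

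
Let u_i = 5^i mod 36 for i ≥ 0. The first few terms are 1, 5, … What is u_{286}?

u_0 = 1; u_1 = 5; u_2 = 25; u_3 = 17; u_4 = 13; u_5 = 29; u_6 = 1.
The sequence repeats with period 6.
So u_{286} = u_{0 + ((286-0) mod 6)} = u_4 = 13.

13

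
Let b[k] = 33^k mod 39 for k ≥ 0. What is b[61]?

33

Computing terms: b[0] = 1; b[1] = 33; b[2] = 36; b[3] = 18; b[4] = 9; b[5] = 24; b[6] = 12; b[7] = 6; b[8] = 3; b[9] = 21; b[10] = 30; b[11] = 15; b[12] = 27; b[13] = 33.
Since b[13] = b[1] = 33, the sequence is eventually periodic: after a pre-period of length 1 it cycles with period 12.
For k ≥ 1, b[k] depends only on (k - 1) mod 12. (61 - 1) mod 12 = 0, so b[61] = b[1] = 33.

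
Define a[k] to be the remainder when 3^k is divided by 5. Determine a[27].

2

Listing terms: a[0] = 1; a[1] = 3; a[2] = 4; a[3] = 2; a[4] = 1.
Since a[4] = a[0] = 1, the sequence is periodic with period 4.
So a[27] = a[0 + ((27-0) mod 4)] = a[3] = 2.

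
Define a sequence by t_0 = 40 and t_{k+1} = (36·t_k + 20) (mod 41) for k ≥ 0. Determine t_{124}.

We have t_0 = 40,  t_1 = 25,  t_2 = 18,  t_3 = 12,  t_4 = 1,  t_5 = 15,  t_6 = 27,  t_7 = 8,  t_8 = 21,  t_9 = 38,  t_{10} = 35,  t_{11} = 9,  t_{12} = 16,  t_{13} = 22,  t_{14} = 33,  t_{15} = 19,  t_{16} = 7,  t_{17} = 26,  t_{18} = 13,  t_{19} = 37,  t_{20} = 40.
The sequence repeats with period 20.
So t_{124} = t_{0 + ((124-0) mod 20)} = t_4 = 1.

1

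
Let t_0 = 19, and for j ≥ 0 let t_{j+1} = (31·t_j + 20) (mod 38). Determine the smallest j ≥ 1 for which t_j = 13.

2

Listing terms: t_0 = 19, t_1 = 1, t_2 = 13, t_3 = 5, t_4 = 23, t_5 = 11, t_6 = 19.
The sequence repeats with period 6.
The value 13 first appears (with j ≥ 1) at t_2.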